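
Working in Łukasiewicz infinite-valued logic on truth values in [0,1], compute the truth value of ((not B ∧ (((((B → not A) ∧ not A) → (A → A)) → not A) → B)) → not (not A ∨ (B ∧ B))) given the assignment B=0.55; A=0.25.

0.80

not B: Łukasiewicz ¬ gives 1 − 0.55 = 0.45
not A: Łukasiewicz ¬ gives 1 − 0.25 = 0.75
(B → not A): min(1, 1 − 0.55 + 0.75) = 1
not A: Łukasiewicz ¬ gives 1 − 0.25 = 0.75
((B → not A) ∧ not A) = min(1, 0.75) = 0.75
(A → A): min(1, 1 − 0.25 + 0.25) = 1
(((B → not A) ∧ not A) → (A → A)): min(1, 1 − 0.75 + 1) = 1
not A: Łukasiewicz ¬ gives 1 − 0.25 = 0.75
((((B → not A) ∧ not A) → (A → A)) → not A): min(1, 1 − 1 + 0.75) = 0.75
(((((B → not A) ∧ not A) → (A → A)) → not A) → B): min(1, 1 − 0.75 + 0.55) = 0.8
(not B ∧ (((((B → not A) ∧ not A) → (A → A)) → not A) → B)) = min(0.45, 0.8) = 0.45
not A: Łukasiewicz ¬ gives 1 − 0.25 = 0.75
(B ∧ B) = min(0.55, 0.55) = 0.55
(not A ∨ (B ∧ B)) = max(0.75, 0.55) = 0.75
not (not A ∨ (B ∧ B)): Łukasiewicz ¬ gives 1 − 0.75 = 0.25
((not B ∧ (((((B → not A) ∧ not A) → (A → A)) → not A) → B)) → not (not A ∨ (B ∧ B))): min(1, 1 − 0.45 + 0.25) = 0.8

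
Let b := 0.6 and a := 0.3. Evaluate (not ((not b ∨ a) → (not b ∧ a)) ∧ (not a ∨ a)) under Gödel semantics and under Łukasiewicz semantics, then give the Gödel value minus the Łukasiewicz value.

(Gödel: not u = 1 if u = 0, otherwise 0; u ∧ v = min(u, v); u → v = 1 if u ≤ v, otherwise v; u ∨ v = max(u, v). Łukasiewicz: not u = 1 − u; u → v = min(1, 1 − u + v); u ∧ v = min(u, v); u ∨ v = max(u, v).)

Gödel evaluation:
  not b: Gödel ¬ of 0.6 = 0 (operand ≠ 0)
  (not b ∨ a) = max(0, 0.3) = 0.3
  not b: Gödel ¬ of 0.6 = 0 (operand ≠ 0)
  (not b ∧ a) = min(0, 0.3) = 0
  ((not b ∨ a) → (not b ∧ a)): 0.3 > 0, so result = 0
  not ((not b ∨ a) → (not b ∧ a)): Gödel ¬ of 0 = 1 (operand is 0)
  not a: Gödel ¬ of 0.3 = 0 (operand ≠ 0)
  (not a ∨ a) = max(0, 0.3) = 0.3
  (not ((not b ∨ a) → (not b ∧ a)) ∧ (not a ∨ a)) = min(1, 0.3) = 0.3
  Gödel value = 0.3
Łukasiewicz evaluation:
  not b: Łukasiewicz ¬ gives 1 − 0.6 = 0.4
  (not b ∨ a) = max(0.4, 0.3) = 0.4
  not b: Łukasiewicz ¬ gives 1 − 0.6 = 0.4
  (not b ∧ a) = min(0.4, 0.3) = 0.3
  ((not b ∨ a) → (not b ∧ a)): min(1, 1 − 0.4 + 0.3) = 0.9
  not ((not b ∨ a) → (not b ∧ a)): Łukasiewicz ¬ gives 1 − 0.9 = 0.1
  not a: Łukasiewicz ¬ gives 1 − 0.3 = 0.7
  (not a ∨ a) = max(0.7, 0.3) = 0.7
  (not ((not b ∨ a) → (not b ∧ a)) ∧ (not a ∨ a)) = min(0.1, 0.7) = 0.1
  Łukasiewicz value = 0.1
Difference: 0.3 − 0.1 = 0.20

0.20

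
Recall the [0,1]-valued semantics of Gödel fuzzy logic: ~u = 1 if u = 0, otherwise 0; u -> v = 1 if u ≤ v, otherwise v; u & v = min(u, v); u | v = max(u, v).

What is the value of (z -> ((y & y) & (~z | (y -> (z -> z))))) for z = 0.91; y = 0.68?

(y & y) = min(0.68, 0.68) = 0.68
~z: Gödel ¬ of 0.91 = 0 (operand ≠ 0)
(z -> z): 0.91 ≤ 0.91, so result = 1
(y -> (z -> z)): 0.68 ≤ 1, so result = 1
(~z | (y -> (z -> z))) = max(0, 1) = 1
((y & y) & (~z | (y -> (z -> z)))) = min(0.68, 1) = 0.68
(z -> ((y & y) & (~z | (y -> (z -> z))))): 0.91 > 0.68, so result = 0.68

0.68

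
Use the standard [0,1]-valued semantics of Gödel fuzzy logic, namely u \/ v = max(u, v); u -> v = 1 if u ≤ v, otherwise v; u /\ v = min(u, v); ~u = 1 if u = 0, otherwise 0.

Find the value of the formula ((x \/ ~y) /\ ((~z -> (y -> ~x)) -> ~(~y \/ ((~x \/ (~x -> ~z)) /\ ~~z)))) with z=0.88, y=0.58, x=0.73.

0.00

~y: Gödel ¬ of 0.58 = 0 (operand ≠ 0)
(x \/ ~y) = max(0.73, 0) = 0.73
~z: Gödel ¬ of 0.88 = 0 (operand ≠ 0)
~x: Gödel ¬ of 0.73 = 0 (operand ≠ 0)
(y -> ~x): 0.58 > 0, so result = 0
(~z -> (y -> ~x)): 0 ≤ 0, so result = 1
~y: Gödel ¬ of 0.58 = 0 (operand ≠ 0)
~x: Gödel ¬ of 0.73 = 0 (operand ≠ 0)
~x: Gödel ¬ of 0.73 = 0 (operand ≠ 0)
~z: Gödel ¬ of 0.88 = 0 (operand ≠ 0)
(~x -> ~z): 0 ≤ 0, so result = 1
(~x \/ (~x -> ~z)) = max(0, 1) = 1
~z: Gödel ¬ of 0.88 = 0 (operand ≠ 0)
~~z: Gödel ¬ of 0 = 1 (operand is 0)
((~x \/ (~x -> ~z)) /\ ~~z) = min(1, 1) = 1
(~y \/ ((~x \/ (~x -> ~z)) /\ ~~z)) = max(0, 1) = 1
~(~y \/ ((~x \/ (~x -> ~z)) /\ ~~z)): Gödel ¬ of 1 = 0 (operand ≠ 0)
((~z -> (y -> ~x)) -> ~(~y \/ ((~x \/ (~x -> ~z)) /\ ~~z))): 1 > 0, so result = 0
((x \/ ~y) /\ ((~z -> (y -> ~x)) -> ~(~y \/ ((~x \/ (~x -> ~z)) /\ ~~z)))) = min(0.73, 0) = 0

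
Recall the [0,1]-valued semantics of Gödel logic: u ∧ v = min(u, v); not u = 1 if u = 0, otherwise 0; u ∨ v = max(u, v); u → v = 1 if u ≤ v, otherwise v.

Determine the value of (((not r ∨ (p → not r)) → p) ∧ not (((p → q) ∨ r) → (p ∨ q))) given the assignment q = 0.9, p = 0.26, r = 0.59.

0.00

not r: Gödel ¬ of 0.59 = 0 (operand ≠ 0)
not r: Gödel ¬ of 0.59 = 0 (operand ≠ 0)
(p → not r): 0.26 > 0, so result = 0
(not r ∨ (p → not r)) = max(0, 0) = 0
((not r ∨ (p → not r)) → p): 0 ≤ 0.26, so result = 1
(p → q): 0.26 ≤ 0.9, so result = 1
((p → q) ∨ r) = max(1, 0.59) = 1
(p ∨ q) = max(0.26, 0.9) = 0.9
(((p → q) ∨ r) → (p ∨ q)): 1 > 0.9, so result = 0.9
not (((p → q) ∨ r) → (p ∨ q)): Gödel ¬ of 0.9 = 0 (operand ≠ 0)
(((not r ∨ (p → not r)) → p) ∧ not (((p → q) ∨ r) → (p ∨ q))) = min(1, 0) = 0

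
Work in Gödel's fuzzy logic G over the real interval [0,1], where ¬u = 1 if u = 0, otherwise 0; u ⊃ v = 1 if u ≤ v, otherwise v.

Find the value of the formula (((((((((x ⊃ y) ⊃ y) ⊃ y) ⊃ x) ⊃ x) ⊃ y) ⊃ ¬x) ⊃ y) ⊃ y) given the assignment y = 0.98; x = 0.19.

0.98

(x ⊃ y): 0.19 ≤ 0.98, so result = 1
((x ⊃ y) ⊃ y): 1 > 0.98, so result = 0.98
(((x ⊃ y) ⊃ y) ⊃ y): 0.98 ≤ 0.98, so result = 1
((((x ⊃ y) ⊃ y) ⊃ y) ⊃ x): 1 > 0.19, so result = 0.19
(((((x ⊃ y) ⊃ y) ⊃ y) ⊃ x) ⊃ x): 0.19 ≤ 0.19, so result = 1
((((((x ⊃ y) ⊃ y) ⊃ y) ⊃ x) ⊃ x) ⊃ y): 1 > 0.98, so result = 0.98
¬x: Gödel ¬ of 0.19 = 0 (operand ≠ 0)
(((((((x ⊃ y) ⊃ y) ⊃ y) ⊃ x) ⊃ x) ⊃ y) ⊃ ¬x): 0.98 > 0, so result = 0
((((((((x ⊃ y) ⊃ y) ⊃ y) ⊃ x) ⊃ x) ⊃ y) ⊃ ¬x) ⊃ y): 0 ≤ 0.98, so result = 1
(((((((((x ⊃ y) ⊃ y) ⊃ y) ⊃ x) ⊃ x) ⊃ y) ⊃ ¬x) ⊃ y) ⊃ y): 1 > 0.98, so result = 0.98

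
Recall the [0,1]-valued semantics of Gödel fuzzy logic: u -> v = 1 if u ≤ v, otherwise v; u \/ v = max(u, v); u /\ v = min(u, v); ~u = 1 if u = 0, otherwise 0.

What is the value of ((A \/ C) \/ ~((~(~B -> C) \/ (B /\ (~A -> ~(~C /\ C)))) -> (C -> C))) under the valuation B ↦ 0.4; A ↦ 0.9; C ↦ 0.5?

0.90

(A \/ C) = max(0.9, 0.5) = 0.9
~B: Gödel ¬ of 0.4 = 0 (operand ≠ 0)
(~B -> C): 0 ≤ 0.5, so result = 1
~(~B -> C): Gödel ¬ of 1 = 0 (operand ≠ 0)
~A: Gödel ¬ of 0.9 = 0 (operand ≠ 0)
~C: Gödel ¬ of 0.5 = 0 (operand ≠ 0)
(~C /\ C) = min(0, 0.5) = 0
~(~C /\ C): Gödel ¬ of 0 = 1 (operand is 0)
(~A -> ~(~C /\ C)): 0 ≤ 1, so result = 1
(B /\ (~A -> ~(~C /\ C))) = min(0.4, 1) = 0.4
(~(~B -> C) \/ (B /\ (~A -> ~(~C /\ C)))) = max(0, 0.4) = 0.4
(C -> C): 0.5 ≤ 0.5, so result = 1
((~(~B -> C) \/ (B /\ (~A -> ~(~C /\ C)))) -> (C -> C)): 0.4 ≤ 1, so result = 1
~((~(~B -> C) \/ (B /\ (~A -> ~(~C /\ C)))) -> (C -> C)): Gödel ¬ of 1 = 0 (operand ≠ 0)
((A \/ C) \/ ~((~(~B -> C) \/ (B /\ (~A -> ~(~C /\ C)))) -> (C -> C))) = max(0.9, 0) = 0.9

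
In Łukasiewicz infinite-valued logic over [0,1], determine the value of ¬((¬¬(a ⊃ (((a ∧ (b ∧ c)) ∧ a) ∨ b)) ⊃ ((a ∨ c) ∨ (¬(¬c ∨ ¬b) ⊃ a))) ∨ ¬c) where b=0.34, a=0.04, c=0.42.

(b ∧ c) = min(0.34, 0.42) = 0.34
(a ∧ (b ∧ c)) = min(0.04, 0.34) = 0.04
((a ∧ (b ∧ c)) ∧ a) = min(0.04, 0.04) = 0.04
(((a ∧ (b ∧ c)) ∧ a) ∨ b) = max(0.04, 0.34) = 0.34
(a ⊃ (((a ∧ (b ∧ c)) ∧ a) ∨ b)): min(1, 1 − 0.04 + 0.34) = 1
¬(a ⊃ (((a ∧ (b ∧ c)) ∧ a) ∨ b)): Łukasiewicz ¬ gives 1 − 1 = 0
¬¬(a ⊃ (((a ∧ (b ∧ c)) ∧ a) ∨ b)): Łukasiewicz ¬ gives 1 − 0 = 1
(a ∨ c) = max(0.04, 0.42) = 0.42
¬c: Łukasiewicz ¬ gives 1 − 0.42 = 0.58
¬b: Łukasiewicz ¬ gives 1 − 0.34 = 0.66
(¬c ∨ ¬b) = max(0.58, 0.66) = 0.66
¬(¬c ∨ ¬b): Łukasiewicz ¬ gives 1 − 0.66 = 0.34
(¬(¬c ∨ ¬b) ⊃ a): min(1, 1 − 0.34 + 0.04) = 0.7
((a ∨ c) ∨ (¬(¬c ∨ ¬b) ⊃ a)) = max(0.42, 0.7) = 0.7
(¬¬(a ⊃ (((a ∧ (b ∧ c)) ∧ a) ∨ b)) ⊃ ((a ∨ c) ∨ (¬(¬c ∨ ¬b) ⊃ a))): min(1, 1 − 1 + 0.7) = 0.7
¬c: Łukasiewicz ¬ gives 1 − 0.42 = 0.58
((¬¬(a ⊃ (((a ∧ (b ∧ c)) ∧ a) ∨ b)) ⊃ ((a ∨ c) ∨ (¬(¬c ∨ ¬b) ⊃ a))) ∨ ¬c) = max(0.7, 0.58) = 0.7
¬((¬¬(a ⊃ (((a ∧ (b ∧ c)) ∧ a) ∨ b)) ⊃ ((a ∨ c) ∨ (¬(¬c ∨ ¬b) ⊃ a))) ∨ ¬c): Łukasiewicz ¬ gives 1 − 0.7 = 0.3

0.30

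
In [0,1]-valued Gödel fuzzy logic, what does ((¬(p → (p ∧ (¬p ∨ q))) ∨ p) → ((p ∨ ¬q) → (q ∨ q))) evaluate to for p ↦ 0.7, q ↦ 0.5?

¬p: Gödel ¬ of 0.7 = 0 (operand ≠ 0)
(¬p ∨ q) = max(0, 0.5) = 0.5
(p ∧ (¬p ∨ q)) = min(0.7, 0.5) = 0.5
(p → (p ∧ (¬p ∨ q))): 0.7 > 0.5, so result = 0.5
¬(p → (p ∧ (¬p ∨ q))): Gödel ¬ of 0.5 = 0 (operand ≠ 0)
(¬(p → (p ∧ (¬p ∨ q))) ∨ p) = max(0, 0.7) = 0.7
¬q: Gödel ¬ of 0.5 = 0 (operand ≠ 0)
(p ∨ ¬q) = max(0.7, 0) = 0.7
(q ∨ q) = max(0.5, 0.5) = 0.5
((p ∨ ¬q) → (q ∨ q)): 0.7 > 0.5, so result = 0.5
((¬(p → (p ∧ (¬p ∨ q))) ∨ p) → ((p ∨ ¬q) → (q ∨ q))): 0.7 > 0.5, so result = 0.5

0.50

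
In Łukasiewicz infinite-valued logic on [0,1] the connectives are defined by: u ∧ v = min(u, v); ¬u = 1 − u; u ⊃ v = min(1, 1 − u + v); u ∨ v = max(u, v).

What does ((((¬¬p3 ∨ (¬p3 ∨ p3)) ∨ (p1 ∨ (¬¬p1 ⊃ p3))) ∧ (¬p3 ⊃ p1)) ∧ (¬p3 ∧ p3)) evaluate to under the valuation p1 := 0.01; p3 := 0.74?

0.26

¬p3: Łukasiewicz ¬ gives 1 − 0.74 = 0.26
¬¬p3: Łukasiewicz ¬ gives 1 − 0.26 = 0.74
¬p3: Łukasiewicz ¬ gives 1 − 0.74 = 0.26
(¬p3 ∨ p3) = max(0.26, 0.74) = 0.74
(¬¬p3 ∨ (¬p3 ∨ p3)) = max(0.74, 0.74) = 0.74
¬p1: Łukasiewicz ¬ gives 1 − 0.01 = 0.99
¬¬p1: Łukasiewicz ¬ gives 1 − 0.99 = 0.01
(¬¬p1 ⊃ p3): min(1, 1 − 0.01 + 0.74) = 1
(p1 ∨ (¬¬p1 ⊃ p3)) = max(0.01, 1) = 1
((¬¬p3 ∨ (¬p3 ∨ p3)) ∨ (p1 ∨ (¬¬p1 ⊃ p3))) = max(0.74, 1) = 1
¬p3: Łukasiewicz ¬ gives 1 − 0.74 = 0.26
(¬p3 ⊃ p1): min(1, 1 − 0.26 + 0.01) = 0.75
(((¬¬p3 ∨ (¬p3 ∨ p3)) ∨ (p1 ∨ (¬¬p1 ⊃ p3))) ∧ (¬p3 ⊃ p1)) = min(1, 0.75) = 0.75
¬p3: Łukasiewicz ¬ gives 1 − 0.74 = 0.26
(¬p3 ∧ p3) = min(0.26, 0.74) = 0.26
((((¬¬p3 ∨ (¬p3 ∨ p3)) ∨ (p1 ∨ (¬¬p1 ⊃ p3))) ∧ (¬p3 ⊃ p1)) ∧ (¬p3 ∧ p3)) = min(0.75, 0.26) = 0.26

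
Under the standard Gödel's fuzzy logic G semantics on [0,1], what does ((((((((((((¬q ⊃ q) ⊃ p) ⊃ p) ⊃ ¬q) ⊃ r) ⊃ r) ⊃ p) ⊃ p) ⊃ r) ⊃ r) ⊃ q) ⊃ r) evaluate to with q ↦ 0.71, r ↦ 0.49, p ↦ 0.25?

¬q: Gödel ¬ of 0.71 = 0 (operand ≠ 0)
(¬q ⊃ q): 0 ≤ 0.71, so result = 1
((¬q ⊃ q) ⊃ p): 1 > 0.25, so result = 0.25
(((¬q ⊃ q) ⊃ p) ⊃ p): 0.25 ≤ 0.25, so result = 1
¬q: Gödel ¬ of 0.71 = 0 (operand ≠ 0)
((((¬q ⊃ q) ⊃ p) ⊃ p) ⊃ ¬q): 1 > 0, so result = 0
(((((¬q ⊃ q) ⊃ p) ⊃ p) ⊃ ¬q) ⊃ r): 0 ≤ 0.49, so result = 1
((((((¬q ⊃ q) ⊃ p) ⊃ p) ⊃ ¬q) ⊃ r) ⊃ r): 1 > 0.49, so result = 0.49
(((((((¬q ⊃ q) ⊃ p) ⊃ p) ⊃ ¬q) ⊃ r) ⊃ r) ⊃ p): 0.49 > 0.25, so result = 0.25
((((((((¬q ⊃ q) ⊃ p) ⊃ p) ⊃ ¬q) ⊃ r) ⊃ r) ⊃ p) ⊃ p): 0.25 ≤ 0.25, so result = 1
(((((((((¬q ⊃ q) ⊃ p) ⊃ p) ⊃ ¬q) ⊃ r) ⊃ r) ⊃ p) ⊃ p) ⊃ r): 1 > 0.49, so result = 0.49
((((((((((¬q ⊃ q) ⊃ p) ⊃ p) ⊃ ¬q) ⊃ r) ⊃ r) ⊃ p) ⊃ p) ⊃ r) ⊃ r): 0.49 ≤ 0.49, so result = 1
(((((((((((¬q ⊃ q) ⊃ p) ⊃ p) ⊃ ¬q) ⊃ r) ⊃ r) ⊃ p) ⊃ p) ⊃ r) ⊃ r) ⊃ q): 1 > 0.71, so result = 0.71
((((((((((((¬q ⊃ q) ⊃ p) ⊃ p) ⊃ ¬q) ⊃ r) ⊃ r) ⊃ p) ⊃ p) ⊃ r) ⊃ r) ⊃ q) ⊃ r): 0.71 > 0.49, so result = 0.49

0.49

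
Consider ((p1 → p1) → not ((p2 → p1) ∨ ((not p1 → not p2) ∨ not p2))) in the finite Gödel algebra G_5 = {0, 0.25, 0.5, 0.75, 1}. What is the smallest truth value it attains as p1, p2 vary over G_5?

0.00

The minimum is attained at p1 = 0, p2 = 0:
  (p1 → p1): 0 ≤ 0, so result = 1
  (p2 → p1): 0 ≤ 0, so result = 1
  not p1: Gödel ¬ of 0 = 1 (operand is 0)
  not p2: Gödel ¬ of 0 = 1 (operand is 0)
  (not p1 → not p2): 1 ≤ 1, so result = 1
  not p2: Gödel ¬ of 0 = 1 (operand is 0)
  ((not p1 → not p2) ∨ not p2) = max(1, 1) = 1
  ((p2 → p1) ∨ ((not p1 → not p2) ∨ not p2)) = max(1, 1) = 1
  not ((p2 → p1) ∨ ((not p1 → not p2) ∨ not p2)): Gödel ¬ of 1 = 0 (operand ≠ 0)
  ((p1 → p1) → not ((p2 → p1) ∨ ((not p1 → not p2) ∨ not p2))): 1 > 0, so result = 0
Checking all 25 assignments confirms none give a value below 0.00.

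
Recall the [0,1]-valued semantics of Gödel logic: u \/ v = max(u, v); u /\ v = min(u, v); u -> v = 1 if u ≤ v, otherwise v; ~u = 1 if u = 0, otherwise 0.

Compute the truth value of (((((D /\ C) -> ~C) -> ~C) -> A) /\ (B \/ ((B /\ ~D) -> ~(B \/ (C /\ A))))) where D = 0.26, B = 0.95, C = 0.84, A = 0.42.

0.42

(D /\ C) = min(0.26, 0.84) = 0.26
~C: Gödel ¬ of 0.84 = 0 (operand ≠ 0)
((D /\ C) -> ~C): 0.26 > 0, so result = 0
~C: Gödel ¬ of 0.84 = 0 (operand ≠ 0)
(((D /\ C) -> ~C) -> ~C): 0 ≤ 0, so result = 1
((((D /\ C) -> ~C) -> ~C) -> A): 1 > 0.42, so result = 0.42
~D: Gödel ¬ of 0.26 = 0 (operand ≠ 0)
(B /\ ~D) = min(0.95, 0) = 0
(C /\ A) = min(0.84, 0.42) = 0.42
(B \/ (C /\ A)) = max(0.95, 0.42) = 0.95
~(B \/ (C /\ A)): Gödel ¬ of 0.95 = 0 (operand ≠ 0)
((B /\ ~D) -> ~(B \/ (C /\ A))): 0 ≤ 0, so result = 1
(B \/ ((B /\ ~D) -> ~(B \/ (C /\ A)))) = max(0.95, 1) = 1
(((((D /\ C) -> ~C) -> ~C) -> A) /\ (B \/ ((B /\ ~D) -> ~(B \/ (C /\ A))))) = min(0.42, 1) = 0.42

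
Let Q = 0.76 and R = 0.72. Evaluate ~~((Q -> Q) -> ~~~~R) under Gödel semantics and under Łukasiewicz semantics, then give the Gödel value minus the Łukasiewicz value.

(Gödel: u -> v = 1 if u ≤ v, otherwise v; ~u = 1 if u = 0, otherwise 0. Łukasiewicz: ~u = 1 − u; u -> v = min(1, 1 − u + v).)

0.28

Gödel evaluation:
  (Q -> Q): 0.76 ≤ 0.76, so result = 1
  ~R: Gödel ¬ of 0.72 = 0 (operand ≠ 0)
  ~~R: Gödel ¬ of 0 = 1 (operand is 0)
  ~~~R: Gödel ¬ of 1 = 0 (operand ≠ 0)
  ~~~~R: Gödel ¬ of 0 = 1 (operand is 0)
  ((Q -> Q) -> ~~~~R): 1 ≤ 1, so result = 1
  ~((Q -> Q) -> ~~~~R): Gödel ¬ of 1 = 0 (operand ≠ 0)
  ~~((Q -> Q) -> ~~~~R): Gödel ¬ of 0 = 1 (operand is 0)
  Gödel value = 1
Łukasiewicz evaluation:
  (Q -> Q): min(1, 1 − 0.76 + 0.76) = 1
  ~R: Łukasiewicz ¬ gives 1 − 0.72 = 0.28
  ~~R: Łukasiewicz ¬ gives 1 − 0.28 = 0.72
  ~~~R: Łukasiewicz ¬ gives 1 − 0.72 = 0.28
  ~~~~R: Łukasiewicz ¬ gives 1 − 0.28 = 0.72
  ((Q -> Q) -> ~~~~R): min(1, 1 − 1 + 0.72) = 0.72
  ~((Q -> Q) -> ~~~~R): Łukasiewicz ¬ gives 1 − 0.72 = 0.28
  ~~((Q -> Q) -> ~~~~R): Łukasiewicz ¬ gives 1 − 0.28 = 0.72
  Łukasiewicz value = 0.72
Difference: 1 − 0.72 = 0.28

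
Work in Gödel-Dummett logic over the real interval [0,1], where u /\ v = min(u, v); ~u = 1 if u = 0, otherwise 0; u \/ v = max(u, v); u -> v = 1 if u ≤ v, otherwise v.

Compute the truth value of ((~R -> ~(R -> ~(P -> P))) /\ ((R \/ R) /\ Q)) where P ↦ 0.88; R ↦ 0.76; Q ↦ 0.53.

~R: Gödel ¬ of 0.76 = 0 (operand ≠ 0)
(P -> P): 0.88 ≤ 0.88, so result = 1
~(P -> P): Gödel ¬ of 1 = 0 (operand ≠ 0)
(R -> ~(P -> P)): 0.76 > 0, so result = 0
~(R -> ~(P -> P)): Gödel ¬ of 0 = 1 (operand is 0)
(~R -> ~(R -> ~(P -> P))): 0 ≤ 1, so result = 1
(R \/ R) = max(0.76, 0.76) = 0.76
((R \/ R) /\ Q) = min(0.76, 0.53) = 0.53
((~R -> ~(R -> ~(P -> P))) /\ ((R \/ R) /\ Q)) = min(1, 0.53) = 0.53

0.53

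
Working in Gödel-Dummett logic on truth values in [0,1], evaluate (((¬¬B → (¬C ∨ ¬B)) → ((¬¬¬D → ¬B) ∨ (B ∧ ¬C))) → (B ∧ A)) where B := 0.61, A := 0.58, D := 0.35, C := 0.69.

¬B: Gödel ¬ of 0.61 = 0 (operand ≠ 0)
¬¬B: Gödel ¬ of 0 = 1 (operand is 0)
¬C: Gödel ¬ of 0.69 = 0 (operand ≠ 0)
¬B: Gödel ¬ of 0.61 = 0 (operand ≠ 0)
(¬C ∨ ¬B) = max(0, 0) = 0
(¬¬B → (¬C ∨ ¬B)): 1 > 0, so result = 0
¬D: Gödel ¬ of 0.35 = 0 (operand ≠ 0)
¬¬D: Gödel ¬ of 0 = 1 (operand is 0)
¬¬¬D: Gödel ¬ of 1 = 0 (operand ≠ 0)
¬B: Gödel ¬ of 0.61 = 0 (operand ≠ 0)
(¬¬¬D → ¬B): 0 ≤ 0, so result = 1
¬C: Gödel ¬ of 0.69 = 0 (operand ≠ 0)
(B ∧ ¬C) = min(0.61, 0) = 0
((¬¬¬D → ¬B) ∨ (B ∧ ¬C)) = max(1, 0) = 1
((¬¬B → (¬C ∨ ¬B)) → ((¬¬¬D → ¬B) ∨ (B ∧ ¬C))): 0 ≤ 1, so result = 1
(B ∧ A) = min(0.61, 0.58) = 0.58
(((¬¬B → (¬C ∨ ¬B)) → ((¬¬¬D → ¬B) ∨ (B ∧ ¬C))) → (B ∧ A)): 1 > 0.58, so result = 0.58

0.58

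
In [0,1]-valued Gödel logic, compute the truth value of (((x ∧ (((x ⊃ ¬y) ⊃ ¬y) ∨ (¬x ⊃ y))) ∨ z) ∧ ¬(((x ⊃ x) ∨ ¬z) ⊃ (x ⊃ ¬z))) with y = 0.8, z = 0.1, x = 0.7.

0.70

¬y: Gödel ¬ of 0.8 = 0 (operand ≠ 0)
(x ⊃ ¬y): 0.7 > 0, so result = 0
¬y: Gödel ¬ of 0.8 = 0 (operand ≠ 0)
((x ⊃ ¬y) ⊃ ¬y): 0 ≤ 0, so result = 1
¬x: Gödel ¬ of 0.7 = 0 (operand ≠ 0)
(¬x ⊃ y): 0 ≤ 0.8, so result = 1
(((x ⊃ ¬y) ⊃ ¬y) ∨ (¬x ⊃ y)) = max(1, 1) = 1
(x ∧ (((x ⊃ ¬y) ⊃ ¬y) ∨ (¬x ⊃ y))) = min(0.7, 1) = 0.7
((x ∧ (((x ⊃ ¬y) ⊃ ¬y) ∨ (¬x ⊃ y))) ∨ z) = max(0.7, 0.1) = 0.7
(x ⊃ x): 0.7 ≤ 0.7, so result = 1
¬z: Gödel ¬ of 0.1 = 0 (operand ≠ 0)
((x ⊃ x) ∨ ¬z) = max(1, 0) = 1
¬z: Gödel ¬ of 0.1 = 0 (operand ≠ 0)
(x ⊃ ¬z): 0.7 > 0, so result = 0
(((x ⊃ x) ∨ ¬z) ⊃ (x ⊃ ¬z)): 1 > 0, so result = 0
¬(((x ⊃ x) ∨ ¬z) ⊃ (x ⊃ ¬z)): Gödel ¬ of 0 = 1 (operand is 0)
(((x ∧ (((x ⊃ ¬y) ⊃ ¬y) ∨ (¬x ⊃ y))) ∨ z) ∧ ¬(((x ⊃ x) ∨ ¬z) ⊃ (x ⊃ ¬z))) = min(0.7, 1) = 0.7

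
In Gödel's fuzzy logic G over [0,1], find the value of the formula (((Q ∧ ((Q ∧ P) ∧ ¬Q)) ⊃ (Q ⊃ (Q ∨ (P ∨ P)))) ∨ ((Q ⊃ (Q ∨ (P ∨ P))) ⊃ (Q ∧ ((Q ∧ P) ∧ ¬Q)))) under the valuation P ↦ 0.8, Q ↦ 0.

(Q ∧ P) = min(0, 0.8) = 0
¬Q: Gödel ¬ of 0 = 1 (operand is 0)
((Q ∧ P) ∧ ¬Q) = min(0, 1) = 0
(Q ∧ ((Q ∧ P) ∧ ¬Q)) = min(0, 0) = 0
(P ∨ P) = max(0.8, 0.8) = 0.8
(Q ∨ (P ∨ P)) = max(0, 0.8) = 0.8
(Q ⊃ (Q ∨ (P ∨ P))): 0 ≤ 0.8, so result = 1
((Q ∧ ((Q ∧ P) ∧ ¬Q)) ⊃ (Q ⊃ (Q ∨ (P ∨ P)))): 0 ≤ 1, so result = 1
(P ∨ P) = max(0.8, 0.8) = 0.8
(Q ∨ (P ∨ P)) = max(0, 0.8) = 0.8
(Q ⊃ (Q ∨ (P ∨ P))): 0 ≤ 0.8, so result = 1
(Q ∧ P) = min(0, 0.8) = 0
¬Q: Gödel ¬ of 0 = 1 (operand is 0)
((Q ∧ P) ∧ ¬Q) = min(0, 1) = 0
(Q ∧ ((Q ∧ P) ∧ ¬Q)) = min(0, 0) = 0
((Q ⊃ (Q ∨ (P ∨ P))) ⊃ (Q ∧ ((Q ∧ P) ∧ ¬Q))): 1 > 0, so result = 0
(((Q ∧ ((Q ∧ P) ∧ ¬Q)) ⊃ (Q ⊃ (Q ∨ (P ∨ P)))) ∨ ((Q ⊃ (Q ∨ (P ∨ P))) ⊃ (Q ∧ ((Q ∧ P) ∧ ¬Q)))) = max(1, 0) = 1

1.00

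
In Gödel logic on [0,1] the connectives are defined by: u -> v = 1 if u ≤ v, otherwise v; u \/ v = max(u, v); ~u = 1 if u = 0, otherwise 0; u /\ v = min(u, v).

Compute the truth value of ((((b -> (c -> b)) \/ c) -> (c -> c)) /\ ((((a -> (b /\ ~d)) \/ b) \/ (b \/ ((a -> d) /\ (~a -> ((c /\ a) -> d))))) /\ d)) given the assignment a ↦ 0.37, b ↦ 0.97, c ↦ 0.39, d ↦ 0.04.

(c -> b): 0.39 ≤ 0.97, so result = 1
(b -> (c -> b)): 0.97 ≤ 1, so result = 1
((b -> (c -> b)) \/ c) = max(1, 0.39) = 1
(c -> c): 0.39 ≤ 0.39, so result = 1
(((b -> (c -> b)) \/ c) -> (c -> c)): 1 ≤ 1, so result = 1
~d: Gödel ¬ of 0.04 = 0 (operand ≠ 0)
(b /\ ~d) = min(0.97, 0) = 0
(a -> (b /\ ~d)): 0.37 > 0, so result = 0
((a -> (b /\ ~d)) \/ b) = max(0, 0.97) = 0.97
(a -> d): 0.37 > 0.04, so result = 0.04
~a: Gödel ¬ of 0.37 = 0 (operand ≠ 0)
(c /\ a) = min(0.39, 0.37) = 0.37
((c /\ a) -> d): 0.37 > 0.04, so result = 0.04
(~a -> ((c /\ a) -> d)): 0 ≤ 0.04, so result = 1
((a -> d) /\ (~a -> ((c /\ a) -> d))) = min(0.04, 1) = 0.04
(b \/ ((a -> d) /\ (~a -> ((c /\ a) -> d)))) = max(0.97, 0.04) = 0.97
(((a -> (b /\ ~d)) \/ b) \/ (b \/ ((a -> d) /\ (~a -> ((c /\ a) -> d))))) = max(0.97, 0.97) = 0.97
((((a -> (b /\ ~d)) \/ b) \/ (b \/ ((a -> d) /\ (~a -> ((c /\ a) -> d))))) /\ d) = min(0.97, 0.04) = 0.04
((((b -> (c -> b)) \/ c) -> (c -> c)) /\ ((((a -> (b /\ ~d)) \/ b) \/ (b \/ ((a -> d) /\ (~a -> ((c /\ a) -> d))))) /\ d)) = min(1, 0.04) = 0.04

0.04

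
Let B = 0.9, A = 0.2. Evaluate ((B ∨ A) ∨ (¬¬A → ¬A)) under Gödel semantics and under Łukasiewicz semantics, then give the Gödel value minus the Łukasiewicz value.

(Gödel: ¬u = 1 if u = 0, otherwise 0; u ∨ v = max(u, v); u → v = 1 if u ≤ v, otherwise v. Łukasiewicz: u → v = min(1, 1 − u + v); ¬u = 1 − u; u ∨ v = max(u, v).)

-0.10

Gödel evaluation:
  (B ∨ A) = max(0.9, 0.2) = 0.9
  ¬A: Gödel ¬ of 0.2 = 0 (operand ≠ 0)
  ¬¬A: Gödel ¬ of 0 = 1 (operand is 0)
  ¬A: Gödel ¬ of 0.2 = 0 (operand ≠ 0)
  (¬¬A → ¬A): 1 > 0, so result = 0
  ((B ∨ A) ∨ (¬¬A → ¬A)) = max(0.9, 0) = 0.9
  Gödel value = 0.9
Łukasiewicz evaluation:
  (B ∨ A) = max(0.9, 0.2) = 0.9
  ¬A: Łukasiewicz ¬ gives 1 − 0.2 = 0.8
  ¬¬A: Łukasiewicz ¬ gives 1 − 0.8 = 0.2
  ¬A: Łukasiewicz ¬ gives 1 − 0.2 = 0.8
  (¬¬A → ¬A): min(1, 1 − 0.2 + 0.8) = 1
  ((B ∨ A) ∨ (¬¬A → ¬A)) = max(0.9, 1) = 1
  Łukasiewicz value = 1
Difference: 0.9 − 1 = -0.10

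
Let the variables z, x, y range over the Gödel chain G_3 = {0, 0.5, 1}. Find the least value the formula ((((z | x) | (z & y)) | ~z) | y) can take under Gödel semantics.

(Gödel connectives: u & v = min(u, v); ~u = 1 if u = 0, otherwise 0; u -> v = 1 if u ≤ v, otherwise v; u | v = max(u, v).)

0.50

The minimum is attained at z = 0.5, x = 0, y = 0:
  (z | x) = max(0.5, 0) = 0.5
  (z & y) = min(0.5, 0) = 0
  ((z | x) | (z & y)) = max(0.5, 0) = 0.5
  ~z: Gödel ¬ of 0.5 = 0 (operand ≠ 0)
  (((z | x) | (z & y)) | ~z) = max(0.5, 0) = 0.5
  ((((z | x) | (z & y)) | ~z) | y) = max(0.5, 0) = 0.5
Checking all 27 assignments confirms none give a value below 0.50.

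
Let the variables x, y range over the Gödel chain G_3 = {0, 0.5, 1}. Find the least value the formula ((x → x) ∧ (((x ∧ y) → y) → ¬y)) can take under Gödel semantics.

The minimum is attained at x = 0, y = 0.5:
  (x → x): 0 ≤ 0, so result = 1
  (x ∧ y) = min(0, 0.5) = 0
  ((x ∧ y) → y): 0 ≤ 0.5, so result = 1
  ¬y: Gödel ¬ of 0.5 = 0 (operand ≠ 0)
  (((x ∧ y) → y) → ¬y): 1 > 0, so result = 0
  ((x → x) ∧ (((x ∧ y) → y) → ¬y)) = min(1, 0) = 0
Checking all 9 assignments confirms none give a value below 0.00.

0.00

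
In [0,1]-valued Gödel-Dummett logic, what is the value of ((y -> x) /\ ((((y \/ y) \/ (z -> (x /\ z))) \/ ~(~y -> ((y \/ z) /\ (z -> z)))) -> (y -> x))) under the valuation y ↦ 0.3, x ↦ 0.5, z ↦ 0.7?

1.00

(y -> x): 0.3 ≤ 0.5, so result = 1
(y \/ y) = max(0.3, 0.3) = 0.3
(x /\ z) = min(0.5, 0.7) = 0.5
(z -> (x /\ z)): 0.7 > 0.5, so result = 0.5
((y \/ y) \/ (z -> (x /\ z))) = max(0.3, 0.5) = 0.5
~y: Gödel ¬ of 0.3 = 0 (operand ≠ 0)
(y \/ z) = max(0.3, 0.7) = 0.7
(z -> z): 0.7 ≤ 0.7, so result = 1
((y \/ z) /\ (z -> z)) = min(0.7, 1) = 0.7
(~y -> ((y \/ z) /\ (z -> z))): 0 ≤ 0.7, so result = 1
~(~y -> ((y \/ z) /\ (z -> z))): Gödel ¬ of 1 = 0 (operand ≠ 0)
(((y \/ y) \/ (z -> (x /\ z))) \/ ~(~y -> ((y \/ z) /\ (z -> z)))) = max(0.5, 0) = 0.5
(y -> x): 0.3 ≤ 0.5, so result = 1
((((y \/ y) \/ (z -> (x /\ z))) \/ ~(~y -> ((y \/ z) /\ (z -> z)))) -> (y -> x)): 0.5 ≤ 1, so result = 1
((y -> x) /\ ((((y \/ y) \/ (z -> (x /\ z))) \/ ~(~y -> ((y \/ z) /\ (z -> z)))) -> (y -> x))) = min(1, 1) = 1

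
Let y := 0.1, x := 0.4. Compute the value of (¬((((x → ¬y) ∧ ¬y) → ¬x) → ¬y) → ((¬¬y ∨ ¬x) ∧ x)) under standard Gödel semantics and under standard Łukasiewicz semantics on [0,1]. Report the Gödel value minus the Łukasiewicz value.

Gödel evaluation:
  ¬y: Gödel ¬ of 0.1 = 0 (operand ≠ 0)
  (x → ¬y): 0.4 > 0, so result = 0
  ¬y: Gödel ¬ of 0.1 = 0 (operand ≠ 0)
  ((x → ¬y) ∧ ¬y) = min(0, 0) = 0
  ¬x: Gödel ¬ of 0.4 = 0 (operand ≠ 0)
  (((x → ¬y) ∧ ¬y) → ¬x): 0 ≤ 0, so result = 1
  ¬y: Gödel ¬ of 0.1 = 0 (operand ≠ 0)
  ((((x → ¬y) ∧ ¬y) → ¬x) → ¬y): 1 > 0, so result = 0
  ¬((((x → ¬y) ∧ ¬y) → ¬x) → ¬y): Gödel ¬ of 0 = 1 (operand is 0)
  ¬y: Gödel ¬ of 0.1 = 0 (operand ≠ 0)
  ¬¬y: Gödel ¬ of 0 = 1 (operand is 0)
  ¬x: Gödel ¬ of 0.4 = 0 (operand ≠ 0)
  (¬¬y ∨ ¬x) = max(1, 0) = 1
  ((¬¬y ∨ ¬x) ∧ x) = min(1, 0.4) = 0.4
  (¬((((x → ¬y) ∧ ¬y) → ¬x) → ¬y) → ((¬¬y ∨ ¬x) ∧ x)): 1 > 0.4, so result = 0.4
  Gödel value = 0.4
Łukasiewicz evaluation:
  ¬y: Łukasiewicz ¬ gives 1 − 0.1 = 0.9
  (x → ¬y): min(1, 1 − 0.4 + 0.9) = 1
  ¬y: Łukasiewicz ¬ gives 1 − 0.1 = 0.9
  ((x → ¬y) ∧ ¬y) = min(1, 0.9) = 0.9
  ¬x: Łukasiewicz ¬ gives 1 − 0.4 = 0.6
  (((x → ¬y) ∧ ¬y) → ¬x): min(1, 1 − 0.9 + 0.6) = 0.7
  ¬y: Łukasiewicz ¬ gives 1 − 0.1 = 0.9
  ((((x → ¬y) ∧ ¬y) → ¬x) → ¬y): min(1, 1 − 0.7 + 0.9) = 1
  ¬((((x → ¬y) ∧ ¬y) → ¬x) → ¬y): Łukasiewicz ¬ gives 1 − 1 = 0
  ¬y: Łukasiewicz ¬ gives 1 − 0.1 = 0.9
  ¬¬y: Łukasiewicz ¬ gives 1 − 0.9 = 0.1
  ¬x: Łukasiewicz ¬ gives 1 − 0.4 = 0.6
  (¬¬y ∨ ¬x) = max(0.1, 0.6) = 0.6
  ((¬¬y ∨ ¬x) ∧ x) = min(0.6, 0.4) = 0.4
  (¬((((x → ¬y) ∧ ¬y) → ¬x) → ¬y) → ((¬¬y ∨ ¬x) ∧ x)): min(1, 1 − 0 + 0.4) = 1
  Łukasiewicz value = 1
Difference: 0.4 − 1 = -0.60

-0.60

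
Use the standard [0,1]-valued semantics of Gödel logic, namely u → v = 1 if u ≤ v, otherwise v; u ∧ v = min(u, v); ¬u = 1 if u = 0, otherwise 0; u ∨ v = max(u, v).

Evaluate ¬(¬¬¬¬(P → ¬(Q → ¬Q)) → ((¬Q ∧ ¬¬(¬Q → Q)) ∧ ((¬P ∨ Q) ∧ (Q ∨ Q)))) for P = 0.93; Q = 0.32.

¬Q: Gödel ¬ of 0.32 = 0 (operand ≠ 0)
(Q → ¬Q): 0.32 > 0, so result = 0
¬(Q → ¬Q): Gödel ¬ of 0 = 1 (operand is 0)
(P → ¬(Q → ¬Q)): 0.93 ≤ 1, so result = 1
¬(P → ¬(Q → ¬Q)): Gödel ¬ of 1 = 0 (operand ≠ 0)
¬¬(P → ¬(Q → ¬Q)): Gödel ¬ of 0 = 1 (operand is 0)
¬¬¬(P → ¬(Q → ¬Q)): Gödel ¬ of 1 = 0 (operand ≠ 0)
¬¬¬¬(P → ¬(Q → ¬Q)): Gödel ¬ of 0 = 1 (operand is 0)
¬Q: Gödel ¬ of 0.32 = 0 (operand ≠ 0)
¬Q: Gödel ¬ of 0.32 = 0 (operand ≠ 0)
(¬Q → Q): 0 ≤ 0.32, so result = 1
¬(¬Q → Q): Gödel ¬ of 1 = 0 (operand ≠ 0)
¬¬(¬Q → Q): Gödel ¬ of 0 = 1 (operand is 0)
(¬Q ∧ ¬¬(¬Q → Q)) = min(0, 1) = 0
¬P: Gödel ¬ of 0.93 = 0 (operand ≠ 0)
(¬P ∨ Q) = max(0, 0.32) = 0.32
(Q ∨ Q) = max(0.32, 0.32) = 0.32
((¬P ∨ Q) ∧ (Q ∨ Q)) = min(0.32, 0.32) = 0.32
((¬Q ∧ ¬¬(¬Q → Q)) ∧ ((¬P ∨ Q) ∧ (Q ∨ Q))) = min(0, 0.32) = 0
(¬¬¬¬(P → ¬(Q → ¬Q)) → ((¬Q ∧ ¬¬(¬Q → Q)) ∧ ((¬P ∨ Q) ∧ (Q ∨ Q)))): 1 > 0, so result = 0
¬(¬¬¬¬(P → ¬(Q → ¬Q)) → ((¬Q ∧ ¬¬(¬Q → Q)) ∧ ((¬P ∨ Q) ∧ (Q ∨ Q)))): Gödel ¬ of 0 = 1 (operand is 0)

1.00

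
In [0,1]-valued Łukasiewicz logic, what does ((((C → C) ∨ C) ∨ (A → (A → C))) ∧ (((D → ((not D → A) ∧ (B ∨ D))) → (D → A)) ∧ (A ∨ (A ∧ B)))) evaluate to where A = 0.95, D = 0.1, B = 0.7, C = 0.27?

0.95

(C → C): min(1, 1 − 0.27 + 0.27) = 1
((C → C) ∨ C) = max(1, 0.27) = 1
(A → C): min(1, 1 − 0.95 + 0.27) = 0.32
(A → (A → C)): min(1, 1 − 0.95 + 0.32) = 0.37
(((C → C) ∨ C) ∨ (A → (A → C))) = max(1, 0.37) = 1
not D: Łukasiewicz ¬ gives 1 − 0.1 = 0.9
(not D → A): min(1, 1 − 0.9 + 0.95) = 1
(B ∨ D) = max(0.7, 0.1) = 0.7
((not D → A) ∧ (B ∨ D)) = min(1, 0.7) = 0.7
(D → ((not D → A) ∧ (B ∨ D))): min(1, 1 − 0.1 + 0.7) = 1
(D → A): min(1, 1 − 0.1 + 0.95) = 1
((D → ((not D → A) ∧ (B ∨ D))) → (D → A)): min(1, 1 − 1 + 1) = 1
(A ∧ B) = min(0.95, 0.7) = 0.7
(A ∨ (A ∧ B)) = max(0.95, 0.7) = 0.95
(((D → ((not D → A) ∧ (B ∨ D))) → (D → A)) ∧ (A ∨ (A ∧ B))) = min(1, 0.95) = 0.95
((((C → C) ∨ C) ∨ (A → (A → C))) ∧ (((D → ((not D → A) ∧ (B ∨ D))) → (D → A)) ∧ (A ∨ (A ∧ B)))) = min(1, 0.95) = 0.95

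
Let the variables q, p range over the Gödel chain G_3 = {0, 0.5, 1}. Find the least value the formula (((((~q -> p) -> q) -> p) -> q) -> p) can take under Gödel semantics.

The minimum is attained at q = 0, p = 0:
  ~q: Gödel ¬ of 0 = 1 (operand is 0)
  (~q -> p): 1 > 0, so result = 0
  ((~q -> p) -> q): 0 ≤ 0, so result = 1
  (((~q -> p) -> q) -> p): 1 > 0, so result = 0
  ((((~q -> p) -> q) -> p) -> q): 0 ≤ 0, so result = 1
  (((((~q -> p) -> q) -> p) -> q) -> p): 1 > 0, so result = 0
Checking all 9 assignments confirms none give a value below 0.00.

0.00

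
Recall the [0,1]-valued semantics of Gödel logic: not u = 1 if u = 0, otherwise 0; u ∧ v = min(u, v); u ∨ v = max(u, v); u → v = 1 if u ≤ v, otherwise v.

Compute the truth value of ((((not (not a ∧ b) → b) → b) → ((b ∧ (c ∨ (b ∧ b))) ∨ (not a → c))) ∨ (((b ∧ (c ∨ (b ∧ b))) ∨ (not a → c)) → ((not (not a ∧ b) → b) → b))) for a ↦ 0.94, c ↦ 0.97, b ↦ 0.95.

1.00

not a: Gödel ¬ of 0.94 = 0 (operand ≠ 0)
(not a ∧ b) = min(0, 0.95) = 0
not (not a ∧ b): Gödel ¬ of 0 = 1 (operand is 0)
(not (not a ∧ b) → b): 1 > 0.95, so result = 0.95
((not (not a ∧ b) → b) → b): 0.95 ≤ 0.95, so result = 1
(b ∧ b) = min(0.95, 0.95) = 0.95
(c ∨ (b ∧ b)) = max(0.97, 0.95) = 0.97
(b ∧ (c ∨ (b ∧ b))) = min(0.95, 0.97) = 0.95
not a: Gödel ¬ of 0.94 = 0 (operand ≠ 0)
(not a → c): 0 ≤ 0.97, so result = 1
((b ∧ (c ∨ (b ∧ b))) ∨ (not a → c)) = max(0.95, 1) = 1
(((not (not a ∧ b) → b) → b) → ((b ∧ (c ∨ (b ∧ b))) ∨ (not a → c))): 1 ≤ 1, so result = 1
(b ∧ b) = min(0.95, 0.95) = 0.95
(c ∨ (b ∧ b)) = max(0.97, 0.95) = 0.97
(b ∧ (c ∨ (b ∧ b))) = min(0.95, 0.97) = 0.95
not a: Gödel ¬ of 0.94 = 0 (operand ≠ 0)
(not a → c): 0 ≤ 0.97, so result = 1
((b ∧ (c ∨ (b ∧ b))) ∨ (not a → c)) = max(0.95, 1) = 1
not a: Gödel ¬ of 0.94 = 0 (operand ≠ 0)
(not a ∧ b) = min(0, 0.95) = 0
not (not a ∧ b): Gödel ¬ of 0 = 1 (operand is 0)
(not (not a ∧ b) → b): 1 > 0.95, so result = 0.95
((not (not a ∧ b) → b) → b): 0.95 ≤ 0.95, so result = 1
(((b ∧ (c ∨ (b ∧ b))) ∨ (not a → c)) → ((not (not a ∧ b) → b) → b)): 1 ≤ 1, so result = 1
((((not (not a ∧ b) → b) → b) → ((b ∧ (c ∨ (b ∧ b))) ∨ (not a → c))) ∨ (((b ∧ (c ∨ (b ∧ b))) ∨ (not a → c)) → ((not (not a ∧ b) → b) → b))) = max(1, 1) = 1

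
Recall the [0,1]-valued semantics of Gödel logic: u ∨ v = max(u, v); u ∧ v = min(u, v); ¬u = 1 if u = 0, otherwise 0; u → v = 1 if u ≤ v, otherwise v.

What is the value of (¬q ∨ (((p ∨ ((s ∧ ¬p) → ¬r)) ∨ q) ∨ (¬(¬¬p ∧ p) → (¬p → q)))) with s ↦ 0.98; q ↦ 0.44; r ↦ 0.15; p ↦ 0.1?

¬q: Gödel ¬ of 0.44 = 0 (operand ≠ 0)
¬p: Gödel ¬ of 0.1 = 0 (operand ≠ 0)
(s ∧ ¬p) = min(0.98, 0) = 0
¬r: Gödel ¬ of 0.15 = 0 (operand ≠ 0)
((s ∧ ¬p) → ¬r): 0 ≤ 0, so result = 1
(p ∨ ((s ∧ ¬p) → ¬r)) = max(0.1, 1) = 1
((p ∨ ((s ∧ ¬p) → ¬r)) ∨ q) = max(1, 0.44) = 1
¬p: Gödel ¬ of 0.1 = 0 (operand ≠ 0)
¬¬p: Gödel ¬ of 0 = 1 (operand is 0)
(¬¬p ∧ p) = min(1, 0.1) = 0.1
¬(¬¬p ∧ p): Gödel ¬ of 0.1 = 0 (operand ≠ 0)
¬p: Gödel ¬ of 0.1 = 0 (operand ≠ 0)
(¬p → q): 0 ≤ 0.44, so result = 1
(¬(¬¬p ∧ p) → (¬p → q)): 0 ≤ 1, so result = 1
(((p ∨ ((s ∧ ¬p) → ¬r)) ∨ q) ∨ (¬(¬¬p ∧ p) → (¬p → q))) = max(1, 1) = 1
(¬q ∨ (((p ∨ ((s ∧ ¬p) → ¬r)) ∨ q) ∨ (¬(¬¬p ∧ p) → (¬p → q)))) = max(0, 1) = 1

1.00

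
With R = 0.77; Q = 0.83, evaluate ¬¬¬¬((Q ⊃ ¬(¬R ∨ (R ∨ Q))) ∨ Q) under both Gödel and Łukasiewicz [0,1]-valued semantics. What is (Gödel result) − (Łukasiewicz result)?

Gödel evaluation:
  ¬R: Gödel ¬ of 0.77 = 0 (operand ≠ 0)
  (R ∨ Q) = max(0.77, 0.83) = 0.83
  (¬R ∨ (R ∨ Q)) = max(0, 0.83) = 0.83
  ¬(¬R ∨ (R ∨ Q)): Gödel ¬ of 0.83 = 0 (operand ≠ 0)
  (Q ⊃ ¬(¬R ∨ (R ∨ Q))): 0.83 > 0, so result = 0
  ((Q ⊃ ¬(¬R ∨ (R ∨ Q))) ∨ Q) = max(0, 0.83) = 0.83
  ¬((Q ⊃ ¬(¬R ∨ (R ∨ Q))) ∨ Q): Gödel ¬ of 0.83 = 0 (operand ≠ 0)
  ¬¬((Q ⊃ ¬(¬R ∨ (R ∨ Q))) ∨ Q): Gödel ¬ of 0 = 1 (operand is 0)
  ¬¬¬((Q ⊃ ¬(¬R ∨ (R ∨ Q))) ∨ Q): Gödel ¬ of 1 = 0 (operand ≠ 0)
  ¬¬¬¬((Q ⊃ ¬(¬R ∨ (R ∨ Q))) ∨ Q): Gödel ¬ of 0 = 1 (operand is 0)
  Gödel value = 1
Łukasiewicz evaluation:
  ¬R: Łukasiewicz ¬ gives 1 − 0.77 = 0.23
  (R ∨ Q) = max(0.77, 0.83) = 0.83
  (¬R ∨ (R ∨ Q)) = max(0.23, 0.83) = 0.83
  ¬(¬R ∨ (R ∨ Q)): Łukasiewicz ¬ gives 1 − 0.83 = 0.17
  (Q ⊃ ¬(¬R ∨ (R ∨ Q))): min(1, 1 − 0.83 + 0.17) = 0.34
  ((Q ⊃ ¬(¬R ∨ (R ∨ Q))) ∨ Q) = max(0.34, 0.83) = 0.83
  ¬((Q ⊃ ¬(¬R ∨ (R ∨ Q))) ∨ Q): Łukasiewicz ¬ gives 1 − 0.83 = 0.17
  ¬¬((Q ⊃ ¬(¬R ∨ (R ∨ Q))) ∨ Q): Łukasiewicz ¬ gives 1 − 0.17 = 0.83
  ¬¬¬((Q ⊃ ¬(¬R ∨ (R ∨ Q))) ∨ Q): Łukasiewicz ¬ gives 1 − 0.83 = 0.17
  ¬¬¬¬((Q ⊃ ¬(¬R ∨ (R ∨ Q))) ∨ Q): Łukasiewicz ¬ gives 1 − 0.17 = 0.83
  Łukasiewicz value = 0.83
Difference: 1 − 0.83 = 0.17

0.17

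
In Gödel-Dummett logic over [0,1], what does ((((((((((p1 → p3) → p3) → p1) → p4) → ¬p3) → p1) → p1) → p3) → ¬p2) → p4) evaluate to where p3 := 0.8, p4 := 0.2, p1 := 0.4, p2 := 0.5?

1.00

(p1 → p3): 0.4 ≤ 0.8, so result = 1
((p1 → p3) → p3): 1 > 0.8, so result = 0.8
(((p1 → p3) → p3) → p1): 0.8 > 0.4, so result = 0.4
((((p1 → p3) → p3) → p1) → p4): 0.4 > 0.2, so result = 0.2
¬p3: Gödel ¬ of 0.8 = 0 (operand ≠ 0)
(((((p1 → p3) → p3) → p1) → p4) → ¬p3): 0.2 > 0, so result = 0
((((((p1 → p3) → p3) → p1) → p4) → ¬p3) → p1): 0 ≤ 0.4, so result = 1
(((((((p1 → p3) → p3) → p1) → p4) → ¬p3) → p1) → p1): 1 > 0.4, so result = 0.4
((((((((p1 → p3) → p3) → p1) → p4) → ¬p3) → p1) → p1) → p3): 0.4 ≤ 0.8, so result = 1
¬p2: Gödel ¬ of 0.5 = 0 (operand ≠ 0)
(((((((((p1 → p3) → p3) → p1) → p4) → ¬p3) → p1) → p1) → p3) → ¬p2): 1 > 0, so result = 0
((((((((((p1 → p3) → p3) → p1) → p4) → ¬p3) → p1) → p1) → p3) → ¬p2) → p4): 0 ≤ 0.2, so result = 1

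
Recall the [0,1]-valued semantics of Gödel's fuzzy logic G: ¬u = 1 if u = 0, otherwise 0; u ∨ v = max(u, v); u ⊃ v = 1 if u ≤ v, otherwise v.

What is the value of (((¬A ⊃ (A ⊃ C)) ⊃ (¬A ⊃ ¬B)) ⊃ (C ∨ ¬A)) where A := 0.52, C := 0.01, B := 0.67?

0.01

¬A: Gödel ¬ of 0.52 = 0 (operand ≠ 0)
(A ⊃ C): 0.52 > 0.01, so result = 0.01
(¬A ⊃ (A ⊃ C)): 0 ≤ 0.01, so result = 1
¬A: Gödel ¬ of 0.52 = 0 (operand ≠ 0)
¬B: Gödel ¬ of 0.67 = 0 (operand ≠ 0)
(¬A ⊃ ¬B): 0 ≤ 0, so result = 1
((¬A ⊃ (A ⊃ C)) ⊃ (¬A ⊃ ¬B)): 1 ≤ 1, so result = 1
¬A: Gödel ¬ of 0.52 = 0 (operand ≠ 0)
(C ∨ ¬A) = max(0.01, 0) = 0.01
(((¬A ⊃ (A ⊃ C)) ⊃ (¬A ⊃ ¬B)) ⊃ (C ∨ ¬A)): 1 > 0.01, so result = 0.01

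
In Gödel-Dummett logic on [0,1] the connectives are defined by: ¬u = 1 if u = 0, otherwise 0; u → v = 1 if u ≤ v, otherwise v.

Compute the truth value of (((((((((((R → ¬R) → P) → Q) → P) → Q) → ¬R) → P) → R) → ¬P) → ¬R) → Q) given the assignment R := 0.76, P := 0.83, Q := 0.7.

0.70

¬R: Gödel ¬ of 0.76 = 0 (operand ≠ 0)
(R → ¬R): 0.76 > 0, so result = 0
((R → ¬R) → P): 0 ≤ 0.83, so result = 1
(((R → ¬R) → P) → Q): 1 > 0.7, so result = 0.7
((((R → ¬R) → P) → Q) → P): 0.7 ≤ 0.83, so result = 1
(((((R → ¬R) → P) → Q) → P) → Q): 1 > 0.7, so result = 0.7
¬R: Gödel ¬ of 0.76 = 0 (operand ≠ 0)
((((((R → ¬R) → P) → Q) → P) → Q) → ¬R): 0.7 > 0, so result = 0
(((((((R → ¬R) → P) → Q) → P) → Q) → ¬R) → P): 0 ≤ 0.83, so result = 1
((((((((R → ¬R) → P) → Q) → P) → Q) → ¬R) → P) → R): 1 > 0.76, so result = 0.76
¬P: Gödel ¬ of 0.83 = 0 (operand ≠ 0)
(((((((((R → ¬R) → P) → Q) → P) → Q) → ¬R) → P) → R) → ¬P): 0.76 > 0, so result = 0
¬R: Gödel ¬ of 0.76 = 0 (operand ≠ 0)
((((((((((R → ¬R) → P) → Q) → P) → Q) → ¬R) → P) → R) → ¬P) → ¬R): 0 ≤ 0, so result = 1
(((((((((((R → ¬R) → P) → Q) → P) → Q) → ¬R) → P) → R) → ¬P) → ¬R) → Q): 1 > 0.7, so result = 0.7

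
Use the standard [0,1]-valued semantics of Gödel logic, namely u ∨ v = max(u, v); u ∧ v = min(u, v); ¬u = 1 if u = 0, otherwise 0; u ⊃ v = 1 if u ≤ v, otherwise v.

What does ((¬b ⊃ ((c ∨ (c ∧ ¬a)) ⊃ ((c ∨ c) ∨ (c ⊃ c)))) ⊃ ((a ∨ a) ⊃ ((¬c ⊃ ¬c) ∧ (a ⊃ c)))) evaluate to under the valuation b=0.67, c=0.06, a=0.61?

0.06

¬b: Gödel ¬ of 0.67 = 0 (operand ≠ 0)
¬a: Gödel ¬ of 0.61 = 0 (operand ≠ 0)
(c ∧ ¬a) = min(0.06, 0) = 0
(c ∨ (c ∧ ¬a)) = max(0.06, 0) = 0.06
(c ∨ c) = max(0.06, 0.06) = 0.06
(c ⊃ c): 0.06 ≤ 0.06, so result = 1
((c ∨ c) ∨ (c ⊃ c)) = max(0.06, 1) = 1
((c ∨ (c ∧ ¬a)) ⊃ ((c ∨ c) ∨ (c ⊃ c))): 0.06 ≤ 1, so result = 1
(¬b ⊃ ((c ∨ (c ∧ ¬a)) ⊃ ((c ∨ c) ∨ (c ⊃ c)))): 0 ≤ 1, so result = 1
(a ∨ a) = max(0.61, 0.61) = 0.61
¬c: Gödel ¬ of 0.06 = 0 (operand ≠ 0)
¬c: Gödel ¬ of 0.06 = 0 (operand ≠ 0)
(¬c ⊃ ¬c): 0 ≤ 0, so result = 1
(a ⊃ c): 0.61 > 0.06, so result = 0.06
((¬c ⊃ ¬c) ∧ (a ⊃ c)) = min(1, 0.06) = 0.06
((a ∨ a) ⊃ ((¬c ⊃ ¬c) ∧ (a ⊃ c))): 0.61 > 0.06, so result = 0.06
((¬b ⊃ ((c ∨ (c ∧ ¬a)) ⊃ ((c ∨ c) ∨ (c ⊃ c)))) ⊃ ((a ∨ a) ⊃ ((¬c ⊃ ¬c) ∧ (a ⊃ c)))): 1 > 0.06, so result = 0.06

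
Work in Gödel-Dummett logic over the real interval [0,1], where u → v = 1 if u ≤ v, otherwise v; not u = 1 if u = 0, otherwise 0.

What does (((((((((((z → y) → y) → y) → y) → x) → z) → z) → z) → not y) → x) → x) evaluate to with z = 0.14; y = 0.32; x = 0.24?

(z → y): 0.14 ≤ 0.32, so result = 1
((z → y) → y): 1 > 0.32, so result = 0.32
(((z → y) → y) → y): 0.32 ≤ 0.32, so result = 1
((((z → y) → y) → y) → y): 1 > 0.32, so result = 0.32
(((((z → y) → y) → y) → y) → x): 0.32 > 0.24, so result = 0.24
((((((z → y) → y) → y) → y) → x) → z): 0.24 > 0.14, so result = 0.14
(((((((z → y) → y) → y) → y) → x) → z) → z): 0.14 ≤ 0.14, so result = 1
((((((((z → y) → y) → y) → y) → x) → z) → z) → z): 1 > 0.14, so result = 0.14
not y: Gödel ¬ of 0.32 = 0 (operand ≠ 0)
(((((((((z → y) → y) → y) → y) → x) → z) → z) → z) → not y): 0.14 > 0, so result = 0
((((((((((z → y) → y) → y) → y) → x) → z) → z) → z) → not y) → x): 0 ≤ 0.24, so result = 1
(((((((((((z → y) → y) → y) → y) → x) → z) → z) → z) → not y) → x) → x): 1 > 0.24, so result = 0.24

0.24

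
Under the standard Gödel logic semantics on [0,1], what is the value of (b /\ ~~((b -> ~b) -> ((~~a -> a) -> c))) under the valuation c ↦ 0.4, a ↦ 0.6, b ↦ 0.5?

~b: Gödel ¬ of 0.5 = 0 (operand ≠ 0)
(b -> ~b): 0.5 > 0, so result = 0
~a: Gödel ¬ of 0.6 = 0 (operand ≠ 0)
~~a: Gödel ¬ of 0 = 1 (operand is 0)
(~~a -> a): 1 > 0.6, so result = 0.6
((~~a -> a) -> c): 0.6 > 0.4, so result = 0.4
((b -> ~b) -> ((~~a -> a) -> c)): 0 ≤ 0.4, so result = 1
~((b -> ~b) -> ((~~a -> a) -> c)): Gödel ¬ of 1 = 0 (operand ≠ 0)
~~((b -> ~b) -> ((~~a -> a) -> c)): Gödel ¬ of 0 = 1 (operand is 0)
(b /\ ~~((b -> ~b) -> ((~~a -> a) -> c))) = min(0.5, 1) = 0.5

0.50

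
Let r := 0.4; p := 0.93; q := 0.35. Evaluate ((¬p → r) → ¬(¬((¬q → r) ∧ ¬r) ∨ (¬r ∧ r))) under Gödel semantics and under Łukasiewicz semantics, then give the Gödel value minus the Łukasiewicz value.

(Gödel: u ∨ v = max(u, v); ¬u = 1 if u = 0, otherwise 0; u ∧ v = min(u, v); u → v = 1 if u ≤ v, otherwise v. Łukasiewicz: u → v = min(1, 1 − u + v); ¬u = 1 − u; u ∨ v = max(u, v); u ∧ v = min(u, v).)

-0.60

Gödel evaluation:
  ¬p: Gödel ¬ of 0.93 = 0 (operand ≠ 0)
  (¬p → r): 0 ≤ 0.4, so result = 1
  ¬q: Gödel ¬ of 0.35 = 0 (operand ≠ 0)
  (¬q → r): 0 ≤ 0.4, so result = 1
  ¬r: Gödel ¬ of 0.4 = 0 (operand ≠ 0)
  ((¬q → r) ∧ ¬r) = min(1, 0) = 0
  ¬((¬q → r) ∧ ¬r): Gödel ¬ of 0 = 1 (operand is 0)
  ¬r: Gödel ¬ of 0.4 = 0 (operand ≠ 0)
  (¬r ∧ r) = min(0, 0.4) = 0
  (¬((¬q → r) ∧ ¬r) ∨ (¬r ∧ r)) = max(1, 0) = 1
  ¬(¬((¬q → r) ∧ ¬r) ∨ (¬r ∧ r)): Gödel ¬ of 1 = 0 (operand ≠ 0)
  ((¬p → r) → ¬(¬((¬q → r) ∧ ¬r) ∨ (¬r ∧ r))): 1 > 0, so result = 0
  Gödel value = 0
Łukasiewicz evaluation:
  ¬p: Łukasiewicz ¬ gives 1 − 0.93 = 0.07
  (¬p → r): min(1, 1 − 0.07 + 0.4) = 1
  ¬q: Łukasiewicz ¬ gives 1 − 0.35 = 0.65
  (¬q → r): min(1, 1 − 0.65 + 0.4) = 0.75
  ¬r: Łukasiewicz ¬ gives 1 − 0.4 = 0.6
  ((¬q → r) ∧ ¬r) = min(0.75, 0.6) = 0.6
  ¬((¬q → r) ∧ ¬r): Łukasiewicz ¬ gives 1 − 0.6 = 0.4
  ¬r: Łukasiewicz ¬ gives 1 − 0.4 = 0.6
  (¬r ∧ r) = min(0.6, 0.4) = 0.4
  (¬((¬q → r) ∧ ¬r) ∨ (¬r ∧ r)) = max(0.4, 0.4) = 0.4
  ¬(¬((¬q → r) ∧ ¬r) ∨ (¬r ∧ r)): Łukasiewicz ¬ gives 1 − 0.4 = 0.6
  ((¬p → r) → ¬(¬((¬q → r) ∧ ¬r) ∨ (¬r ∧ r))): min(1, 1 − 1 + 0.6) = 0.6
  Łukasiewicz value = 0.6
Difference: 0 − 0.6 = -0.60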